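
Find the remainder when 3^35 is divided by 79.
39

Repeated squaring. Binary of 35 = 100011.
3^1 ≡ 3 (mod 79); 3^2 ≡ 9 (mod 79); 3^4 ≡ 2 (mod 79); 3^8 ≡ 4 (mod 79); 3^16 ≡ 16 (mod 79); 3^32 ≡ 19 (mod 79)
3^35 = 3^1 × 3^2 × 3^32 ≡ 39 (mod 79)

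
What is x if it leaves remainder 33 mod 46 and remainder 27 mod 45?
1827

Using Chinese Remainder Theorem:
M = 46 × 45 = 2070
M1 = 45, M2 = 46
y1 = 45^(-1) mod 46 = 45
y2 = 46^(-1) mod 45 = 1
x = (33×45×45 + 27×46×1) mod 2070 = 1827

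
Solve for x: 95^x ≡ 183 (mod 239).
88

Baby-step giant-step with step n = ⌈√239⌉ = 16.
Baby steps 95^j mod 239 (j:value) for j=0..15: 0:1, 1:95, 2:182, 3:82, 4:142, 5:106, 6:32, 7:172, 8:88, 9:234, 10:3, 11:46, 12:68, 13:7, 14:187, 15:79.
Giant-step multiplier: 95^(-16) ≡ 95^(238-16) = 95^222 ≡ 122 (mod 239).
Giant steps γ_i = 183·122^i mod 239: γ_0=183, γ_1=99, γ_2=128, γ_3=81, γ_4=83, γ_5=88 (in table at j=8).
x = i·n + j = 5·16 + 8 = 88.
Check: 95^88 ≡ 183 (mod 239).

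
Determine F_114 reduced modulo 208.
40

Matrix identity: Q^n = [[F_(n+1), F_n], [F_n, F_(n-1)]] with Q = [[1,1],[1,0]].
n = 114 = 1110010₂. Square-and-multiply, entries mod 208:
Q^1 = [[1,1],[1,0]]
Q^3 = (Q^1)²·Q = [[3,2],[2,1]]
Q^7 = (Q^3)²·Q = [[21,13],[13,8]]
Q^14 = (Q^7)² = [[194,169],[169,25]]
Q^28 = (Q^14)² = [[53,195],[195,66]]
Q^57 = (Q^28)²·Q = [[183,66],[66,117]]
Q^114 = (Q^57)² = [[197,40],[40,157]]
F_114 mod 208 = Q^114[0][1] = 40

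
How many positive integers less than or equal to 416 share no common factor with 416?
192

416 = 2^5 × 13
φ(n) = n × ∏(1 - 1/p) for each prime p dividing n
φ(416) = 416 × (1 - 1/2) × (1 - 1/13) = 192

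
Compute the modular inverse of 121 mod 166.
59

gcd(121, 166) = 1, so the inverse exists.
Extended Euclidean algorithm on (166, 121):
166 = 1 × 121 + 45  ⟹  45 = (1)·166 + (-1)·121
121 = 2 × 45 + 31  ⟹  31 = (-2)·166 + (3)·121
45 = 1 × 31 + 14  ⟹  14 = (3)·166 + (-4)·121
31 = 2 × 14 + 3  ⟹  3 = (-8)·166 + (11)·121
14 = 4 × 3 + 2  ⟹  2 = (35)·166 + (-48)·121
3 = 1 × 2 + 1  ⟹  1 = (-43)·166 + (59)·121
So (59)·121 ≡ 1 (mod 166), i.e. 121^(-1) ≡ 59 (mod 166).
Check: 121 × 59 = 7139 ≡ 1 (mod 166)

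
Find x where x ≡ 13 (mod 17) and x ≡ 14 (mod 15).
149

Using Chinese Remainder Theorem:
M = 17 × 15 = 255
M1 = 15, M2 = 17
y1 = 15^(-1) mod 17 = 8
y2 = 17^(-1) mod 15 = 8
x = (13×15×8 + 14×17×8) mod 255 = 149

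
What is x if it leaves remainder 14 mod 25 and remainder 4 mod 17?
89

Using Chinese Remainder Theorem:
M = 25 × 17 = 425
M1 = 17, M2 = 25
y1 = 17^(-1) mod 25 = 3
y2 = 25^(-1) mod 17 = 15
x = (14×17×3 + 4×25×15) mod 425 = 89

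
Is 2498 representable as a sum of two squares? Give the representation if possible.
17² + 47² (a=17, b=47)

Factorization: 2498 = 2 × 1249
By Fermat: n is sum of two squares iff every prime p ≡ 3 (mod 4) appears to even power.
All primes ≡ 3 (mod 4) appear to even power.
Search a = 0, 1, 2, … for 2498 - a² a perfect square: first hit at a = 17: 2498 - 289 = 2209 = 47².
2498 = 17² + 47² = 289 + 2209 ✓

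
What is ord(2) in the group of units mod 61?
60

61 is prime, so ord(2) divides φ(61) = 60.
Divisors of 60: 1, 2, 3, 4, 5, 6, 10, 12, 15, 20, 30, 60.
Repeated squaring: 2^1 ≡ 2, 2^2 ≡ 4, 2^4 ≡ 16, 2^8 ≡ 12, 2^16 ≡ 22, 2^32 ≡ 57 (mod 61).
Test 2^d mod 61 for each divisor d in increasing order:
2^1 ≡ 2
2^2 ≡ 4
2^3 = 2^2·2^1 ≡ 8
2^4 ≡ 16
2^5 = 2^4·2^1 ≡ 32
2^6 = 2^4·2^2 ≡ 3
2^10 = 2^8·2^2 ≡ 48
2^12 = 2^8·2^4 ≡ 9
2^15 = 2^8·2^4·2^2·2^1 ≡ 11
2^20 = 2^16·2^4 ≡ 47
2^30 = 2^16·2^8·2^4·2^2 ≡ 60
2^60 = 2^32·2^16·2^8·2^4 ≡ 1  ← first divisor giving 1
The order is 60.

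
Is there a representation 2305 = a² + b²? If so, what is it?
1² + 48² (a=1, b=48)

Factorization: 2305 = 5 × 461
By Fermat: n is sum of two squares iff every prime p ≡ 3 (mod 4) appears to even power.
All primes ≡ 3 (mod 4) appear to even power.
Search a = 0, 1, 2, … for 2305 - a² a perfect square: first hit at a = 1: 2305 - 1 = 2304 = 48².
2305 = 1² + 48² = 1 + 2304 ✓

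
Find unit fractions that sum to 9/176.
1/20 + 1/880

Greedy algorithm:
9/176: ceiling(176/9) = 20, use 1/20
1/880: ceiling(880/1) = 880, use 1/880
Result: 9/176 = 1/20 + 1/880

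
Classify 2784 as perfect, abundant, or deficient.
abundant

Proper divisors of 2784: sum = 1 + 2 + 3 + 4 + 6 + 8 + 12 + 16 + ... + 464 + 696 + 928 + 1392 (23 divisors) = 4776
Since 4776 > 2784, 2784 is abundant.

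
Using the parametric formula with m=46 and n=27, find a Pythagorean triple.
(1387, 2484, 2845)

Euclid's formula: a = m² - n², b = 2mn, c = m² + n²
m = 46, n = 27
a = 46² - 27² = 2116 - 729 = 1387
b = 2 × 46 × 27 = 2484
c = 46² + 27² = 2116 + 729 = 2845
Verification: 1387² + 2484² = 1923769 + 6170256 = 8094025 = 2845² ✓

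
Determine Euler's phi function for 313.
312

313 = 313
φ(n) = n × ∏(1 - 1/p) for each prime p dividing n
φ(313) = 313 × (1 - 1/313) = 312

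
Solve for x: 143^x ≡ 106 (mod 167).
157

Baby-step giant-step with step n = ⌈√167⌉ = 13.
Baby steps 143^j mod 167 (j:value) for j=0..12: 0:1, 1:143, 2:75, 3:37, 4:114, 5:103, 6:33, 7:43, 8:137, 9:52, 10:88, 11:59, 12:87.
Giant-step multiplier: 143^(-13) ≡ 143^(166-13) = 143^153 ≡ 165 (mod 167).
Giant steps γ_i = 106·165^i mod 167: γ_0=106, γ_1=122, γ_2=90, γ_3=154, γ_4=26, γ_5=115, γ_6=104, γ_7=126, γ_8=82, γ_9=3, γ_10=161, γ_11=12, γ_12=143 (in table at j=1).
x = i·n + j = 12·13 + 1 = 157.
Check: 143^157 ≡ 106 (mod 167).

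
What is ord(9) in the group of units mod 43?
21

43 is prime, so ord(9) divides φ(43) = 42.
Divisors of 42: 1, 2, 3, 6, 7, 14, 21, 42.
Repeated squaring: 9^1 ≡ 9, 9^2 ≡ 38, 9^4 ≡ 25, 9^8 ≡ 23, 9^16 ≡ 13, 9^32 ≡ 40 (mod 43).
Test 9^d mod 43 for each divisor d in increasing order:
9^1 ≡ 9
9^2 ≡ 38
9^3 = 9^2·9^1 ≡ 41
9^6 = 9^4·9^2 ≡ 4
9^7 = 9^4·9^2·9^1 ≡ 36
9^14 = 9^8·9^4·9^2 ≡ 6
9^21 = 9^16·9^4·9^1 ≡ 1  ← first divisor giving 1
The order is 21.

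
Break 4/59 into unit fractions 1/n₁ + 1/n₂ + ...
1/15 + 1/885

Greedy algorithm:
4/59: ceiling(59/4) = 15, use 1/15
1/885: ceiling(885/1) = 885, use 1/885
Result: 4/59 = 1/15 + 1/885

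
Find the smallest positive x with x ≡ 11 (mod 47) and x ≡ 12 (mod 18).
246

Using Chinese Remainder Theorem:
M = 47 × 18 = 846
M1 = 18, M2 = 47
y1 = 18^(-1) mod 47 = 34
y2 = 47^(-1) mod 18 = 5
x = (11×18×34 + 12×47×5) mod 846 = 246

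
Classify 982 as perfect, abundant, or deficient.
deficient

Proper divisors of 982: sum = 1 + 2 + 491 = 494
Since 494 < 982, 982 is deficient.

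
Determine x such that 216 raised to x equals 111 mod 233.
35

Baby-step giant-step with step n = ⌈√233⌉ = 16.
Baby steps 216^j mod 233 (j:value) for j=0..15: 0:1, 1:216, 2:56, 3:213, 4:107, 5:45, 6:167, 7:190, 8:32, 9:155, 10:161, 11:59, 12:162, 13:42, 14:218, 15:22.
Giant-step multiplier: 216^(-16) ≡ 216^(232-16) = 216^216 ≡ 38 (mod 233).
Giant steps γ_i = 111·38^i mod 233: γ_0=111, γ_1=24, γ_2=213 (in table at j=3).
x = i·n + j = 2·16 + 3 = 35.
Check: 216^35 ≡ 111 (mod 233).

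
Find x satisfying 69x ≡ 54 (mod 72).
x ≡ 6 (mod 24)

gcd(69, 72) = 3, which divides 54, so solutions exist.
Divide through by 3: 23x ≡ 18 (mod 24).
Find 23^(-1) mod 24 by the extended Euclidean algorithm:
24 = 1 × 23 + 1  ⟹  1 = (1)·24 + (-1)·23
So (-1)·23 ≡ 1 (mod 24), i.e. 23^(-1) ≡ -1 ≡ 23 (mod 24).
x ≡ 23 × 18 = 414 ≡ 6 (mod 24).
Check: 69 × 6 = 414 ≡ 54 (mod 72).
x ≡ 6 (mod 24), giving 3 solutions mod 72.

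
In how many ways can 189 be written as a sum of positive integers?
1527273599625

p(n) counts ways to write n as a sum of positive integers (order ignored).
Euler's pentagonal recurrence: p(k) = p(k-1) + p(k-2) - p(k-5) - p(k-7) + p(k-12) + p(k-15) - ... (offsets j(3j∓1)/2, signs ++--, p(0)=1, p(<0)=0).
DP table for k = 0..188: p(0)=1, p(1)=1, p(2)=2, p(3)=3, p(4)=5, p(5)=7, p(6)=11, p(7)=15, p(8)=22, p(9)=30, p(10)=42, p(11)=56, p(12)=77, p(13)=101, p(14)=135, p(15)=176, p(16)=231, p(17)=297, p(18)=385, p(19)=490, p(20)=627, p(21)=792, p(22)=1002, p(23)=1255, p(24)=1575, p(25)=1958, p(26)=2436, p(27)=3010, p(28)=3718, p(29)=4565, p(30)=5604, p(31)=6842, p(32)=8349, p(33)=10143, p(34)=12310, p(35)=14883, p(36)=17977, p(37)=21637, p(38)=26015, p(39)=31185, p(40)=37338, p(41)=44583, p(42)=53174, p(43)=63261, p(44)=75175, p(45)=89134, p(46)=105558, p(47)=124754, p(48)=147273, p(49)=173525, p(50)=204226, p(51)=239943, p(52)=281589, p(53)=329931, p(54)=386155, p(55)=451276, p(56)=526823, p(57)=614154, p(58)=715220, p(59)=831820, p(60)=966467, p(61)=1121505, p(62)=1300156, p(63)=1505499, p(64)=1741630, p(65)=2012558, p(66)=2323520, p(67)=2679689, p(68)=3087735, p(69)=3554345, p(70)=4087968, p(71)=4697205, p(72)=5392783, p(73)=6185689, p(74)=7089500, p(75)=8118264, p(76)=9289091, p(77)=10619863, p(78)=12132164, p(79)=13848650, p(80)=15796476, p(81)=18004327, p(82)=20506255, p(83)=23338469, p(84)=26543660, p(85)=30167357, p(86)=34262962, p(87)=38887673, p(88)=44108109, p(89)=49995925, p(90)=56634173, p(91)=64112359, p(92)=72533807, p(93)=82010177, p(94)=92669720, p(95)=104651419, p(96)=118114304, p(97)=133230930, p(98)=150198136, p(99)=169229875, p(100)=190569292, p(101)=214481126, p(102)=241265379, p(103)=271248950, p(104)=304801365, p(105)=342325709, p(106)=384276336, p(107)=431149389, p(108)=483502844, p(109)=541946240, p(110)=607163746, p(111)=679903203, p(112)=761002156, p(113)=851376628, p(114)=952050665, p(115)=1064144451, p(116)=1188908248, p(117)=1327710076, p(118)=1482074143, p(119)=1653668665, p(120)=1844349560, p(121)=2056148051, p(122)=2291320912, p(123)=2552338241, p(124)=2841940500, p(125)=3163127352, p(126)=3519222692, p(127)=3913864295, p(128)=4351078600, p(129)=4835271870, p(130)=5371315400, p(131)=5964539504, p(132)=6620830889, p(133)=7346629512, p(134)=8149040695, p(135)=9035836076, p(136)=10015581680, p(137)=11097645016, p(138)=12292341831, p(139)=13610949895, p(140)=15065878135, p(141)=16670689208, p(142)=18440293320, p(143)=20390982757, p(144)=22540654445, p(145)=24908858009, p(146)=27517052599, p(147)=30388671978, p(148)=33549419497, p(149)=37027355200, p(150)=40853235313, p(151)=45060624582, p(152)=49686288421, p(153)=54770336324, p(154)=60356673280, p(155)=66493182097, p(156)=73232243759, p(157)=80630964769, p(158)=88751778802, p(159)=97662728555, p(160)=107438159466, p(161)=118159068427, p(162)=129913904637, p(163)=142798995930, p(164)=156919475295, p(165)=172389800255, p(166)=189334822579, p(167)=207890420102, p(168)=228204732751, p(169)=250438925115, p(170)=274768617130, p(171)=301384802048, p(172)=330495499613, p(173)=362326859895, p(174)=397125074750, p(175)=435157697830, p(176)=476715857290, p(177)=522115831195, p(178)=571701605655, p(179)=625846753120, p(180)=684957390936, p(181)=749474411781, p(182)=819876908323, p(183)=896684817527, p(184)=980462880430, p(185)=1071823774337, p(186)=1171432692373, p(187)=1280011042268, p(188)=1398341745571.
Final step: p(189) = p(188) + p(187) - p(184) - p(182) + p(177) + p(174) - p(167) - p(163) + p(154) + p(149) - p(138) - p(132) + p(119) + p(112) - p(97) - p(89) + p(72) + p(63) - p(44) - p(34) + p(13) + p(2)
= 1398341745571 + 1280011042268 - 980462880430 - 819876908323 + 522115831195 + 397125074750 - 207890420102 - 142798995930 + 60356673280 + 37027355200 - 12292341831 - 6620830889 + 1653668665 + 761002156 - 133230930 - 49995925 + 5392783 + 1505499 - 75175 - 12310 + 101 + 2
= 1527273599625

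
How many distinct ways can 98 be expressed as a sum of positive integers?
150198136

p(n) counts ways to write n as a sum of positive integers (order ignored).
Euler's pentagonal recurrence: p(k) = p(k-1) + p(k-2) - p(k-5) - p(k-7) + p(k-12) + p(k-15) - ... (offsets j(3j∓1)/2, signs ++--, p(0)=1, p(<0)=0).
DP table for k = 0..97: p(0)=1, p(1)=1, p(2)=2, p(3)=3, p(4)=5, p(5)=7, p(6)=11, p(7)=15, p(8)=22, p(9)=30, p(10)=42, p(11)=56, p(12)=77, p(13)=101, p(14)=135, p(15)=176, p(16)=231, p(17)=297, p(18)=385, p(19)=490, p(20)=627, p(21)=792, p(22)=1002, p(23)=1255, p(24)=1575, p(25)=1958, p(26)=2436, p(27)=3010, p(28)=3718, p(29)=4565, p(30)=5604, p(31)=6842, p(32)=8349, p(33)=10143, p(34)=12310, p(35)=14883, p(36)=17977, p(37)=21637, p(38)=26015, p(39)=31185, p(40)=37338, p(41)=44583, p(42)=53174, p(43)=63261, p(44)=75175, p(45)=89134, p(46)=105558, p(47)=124754, p(48)=147273, p(49)=173525, p(50)=204226, p(51)=239943, p(52)=281589, p(53)=329931, p(54)=386155, p(55)=451276, p(56)=526823, p(57)=614154, p(58)=715220, p(59)=831820, p(60)=966467, p(61)=1121505, p(62)=1300156, p(63)=1505499, p(64)=1741630, p(65)=2012558, p(66)=2323520, p(67)=2679689, p(68)=3087735, p(69)=3554345, p(70)=4087968, p(71)=4697205, p(72)=5392783, p(73)=6185689, p(74)=7089500, p(75)=8118264, p(76)=9289091, p(77)=10619863, p(78)=12132164, p(79)=13848650, p(80)=15796476, p(81)=18004327, p(82)=20506255, p(83)=23338469, p(84)=26543660, p(85)=30167357, p(86)=34262962, p(87)=38887673, p(88)=44108109, p(89)=49995925, p(90)=56634173, p(91)=64112359, p(92)=72533807, p(93)=82010177, p(94)=92669720, p(95)=104651419, p(96)=118114304, p(97)=133230930.
Final step: p(98) = p(97) + p(96) - p(93) - p(91) + p(86) + p(83) - p(76) - p(72) + p(63) + p(58) - p(47) - p(41) + p(28) + p(21) - p(6)
= 133230930 + 118114304 - 82010177 - 64112359 + 34262962 + 23338469 - 9289091 - 5392783 + 1505499 + 715220 - 124754 - 44583 + 3718 + 792 - 11
= 150198136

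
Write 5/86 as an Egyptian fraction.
1/18 + 1/387

Greedy algorithm:
5/86: ceiling(86/5) = 18, use 1/18
1/387: ceiling(387/1) = 387, use 1/387
Result: 5/86 = 1/18 + 1/387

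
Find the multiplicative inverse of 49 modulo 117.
43

gcd(49, 117) = 1, so the inverse exists.
Extended Euclidean algorithm on (117, 49):
117 = 2 × 49 + 19  ⟹  19 = (1)·117 + (-2)·49
49 = 2 × 19 + 11  ⟹  11 = (-2)·117 + (5)·49
19 = 1 × 11 + 8  ⟹  8 = (3)·117 + (-7)·49
11 = 1 × 8 + 3  ⟹  3 = (-5)·117 + (12)·49
8 = 2 × 3 + 2  ⟹  2 = (13)·117 + (-31)·49
3 = 1 × 2 + 1  ⟹  1 = (-18)·117 + (43)·49
So (43)·49 ≡ 1 (mod 117), i.e. 49^(-1) ≡ 43 (mod 117).
Check: 49 × 43 = 2107 ≡ 1 (mod 117)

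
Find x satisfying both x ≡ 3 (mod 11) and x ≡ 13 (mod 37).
124

Using Chinese Remainder Theorem:
M = 11 × 37 = 407
M1 = 37, M2 = 11
y1 = 37^(-1) mod 11 = 3
y2 = 11^(-1) mod 37 = 27
x = (3×37×3 + 13×11×27) mod 407 = 124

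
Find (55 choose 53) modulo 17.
6

Using Lucas' theorem:
Write n=55 and k=53 in base 17:
n in base 17: [3, 4]
k in base 17: [3, 2]
C(55,53) mod 17 = ∏ C(n_i, k_i) mod 17
Digit binomials (mod 17): C(3,3) = 1; C(4,2) = 6
Product: 1 × 6 = 6 ≡ 6 (mod 17)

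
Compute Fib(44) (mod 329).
144

Matrix identity: Q^n = [[F_(n+1), F_n], [F_n, F_(n-1)]] with Q = [[1,1],[1,0]].
n = 44 = 101100₂. Square-and-multiply, entries mod 329:
Q^1 = [[1,1],[1,0]]
Q^2 = (Q^1)² = [[2,1],[1,1]]
Q^5 = (Q^2)²·Q = [[8,5],[5,3]]
Q^11 = (Q^5)²·Q = [[144,89],[89,55]]
Q^22 = (Q^11)² = [[34,274],[274,89]]
Q^44 = (Q^22)² = [[233,144],[144,89]]
F_44 mod 329 = Q^44[0][1] = 144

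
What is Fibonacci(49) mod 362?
255

Matrix identity: Q^n = [[F_(n+1), F_n], [F_n, F_(n-1)]] with Q = [[1,1],[1,0]].
n = 49 = 110001₂. Square-and-multiply, entries mod 362:
Q^1 = [[1,1],[1,0]]
Q^3 = (Q^1)²·Q = [[3,2],[2,1]]
Q^6 = (Q^3)² = [[13,8],[8,5]]
Q^12 = (Q^6)² = [[233,144],[144,89]]
Q^24 = (Q^12)² = [[91,32],[32,59]]
Q^49 = (Q^24)²·Q = [[349,255],[255,94]]
F_49 mod 362 = Q^49[0][1] = 255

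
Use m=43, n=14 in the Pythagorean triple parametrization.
(1653, 1204, 2045)

Euclid's formula: a = m² - n², b = 2mn, c = m² + n²
m = 43, n = 14
a = 43² - 14² = 1849 - 196 = 1653
b = 2 × 43 × 14 = 1204
c = 43² + 14² = 1849 + 196 = 2045
Verification: 1653² + 1204² = 2732409 + 1449616 = 4182025 = 2045² ✓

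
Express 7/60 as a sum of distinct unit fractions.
1/9 + 1/180

Greedy algorithm:
7/60: ceiling(60/7) = 9, use 1/9
1/180: ceiling(180/1) = 180, use 1/180
Result: 7/60 = 1/9 + 1/180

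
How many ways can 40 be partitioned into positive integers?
37338

p(n) counts ways to write n as a sum of positive integers (order ignored).
Euler's pentagonal recurrence: p(k) = p(k-1) + p(k-2) - p(k-5) - p(k-7) + p(k-12) + p(k-15) - ... (offsets j(3j∓1)/2, signs ++--, p(0)=1, p(<0)=0).
DP table for k = 0..39: p(0)=1, p(1)=1, p(2)=2, p(3)=3, p(4)=5, p(5)=7, p(6)=11, p(7)=15, p(8)=22, p(9)=30, p(10)=42, p(11)=56, p(12)=77, p(13)=101, p(14)=135, p(15)=176, p(16)=231, p(17)=297, p(18)=385, p(19)=490, p(20)=627, p(21)=792, p(22)=1002, p(23)=1255, p(24)=1575, p(25)=1958, p(26)=2436, p(27)=3010, p(28)=3718, p(29)=4565, p(30)=5604, p(31)=6842, p(32)=8349, p(33)=10143, p(34)=12310, p(35)=14883, p(36)=17977, p(37)=21637, p(38)=26015, p(39)=31185.
Final step: p(40) = p(39) + p(38) - p(35) - p(33) + p(28) + p(25) - p(18) - p(14) + p(5) + p(0)
= 31185 + 26015 - 14883 - 10143 + 3718 + 1958 - 385 - 135 + 7 + 1
= 37338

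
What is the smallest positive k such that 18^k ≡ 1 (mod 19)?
2

19 is prime, so ord(18) divides φ(19) = 18.
Divisors of 18: 1, 2, 3, 6, 9, 18.
Repeated squaring: 18^1 ≡ 18, 18^2 ≡ 1, 18^4 ≡ 1, 18^8 ≡ 1, 18^16 ≡ 1 (mod 19).
Test 18^d mod 19 for each divisor d in increasing order:
18^1 ≡ 18
18^2 ≡ 1  ← first divisor giving 1
The order is 2.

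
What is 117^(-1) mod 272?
93

gcd(117, 272) = 1, so the inverse exists.
Extended Euclidean algorithm on (272, 117):
272 = 2 × 117 + 38  ⟹  38 = (1)·272 + (-2)·117
117 = 3 × 38 + 3  ⟹  3 = (-3)·272 + (7)·117
38 = 12 × 3 + 2  ⟹  2 = (37)·272 + (-86)·117
3 = 1 × 2 + 1  ⟹  1 = (-40)·272 + (93)·117
So (93)·117 ≡ 1 (mod 272), i.e. 117^(-1) ≡ 93 (mod 272).
Check: 117 × 93 = 10881 ≡ 1 (mod 272)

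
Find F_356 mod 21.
3

Matrix identity: Q^n = [[F_(n+1), F_n], [F_n, F_(n-1)]] with Q = [[1,1],[1,0]].
n = 356 = 101100100₂. Square-and-multiply, entries mod 21:
Q^1 = [[1,1],[1,0]]
Q^2 = (Q^1)² = [[2,1],[1,1]]
Q^5 = (Q^2)²·Q = [[8,5],[5,3]]
Q^11 = (Q^5)²·Q = [[18,5],[5,13]]
Q^22 = (Q^11)² = [[13,8],[8,5]]
Q^44 = (Q^22)² = [[2,18],[18,5]]
Q^89 = (Q^44)²·Q = [[13,13],[13,0]]
Q^178 = (Q^89)² = [[2,1],[1,1]]
Q^356 = (Q^178)² = [[5,3],[3,2]]
F_356 mod 21 = Q^356[0][1] = 3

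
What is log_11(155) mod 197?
62

Baby-step giant-step with step n = ⌈√197⌉ = 15.
Baby steps 11^j mod 197 (j:value) for j=0..14: 0:1, 1:11, 2:121, 3:149, 4:63, 5:102, 6:137, 7:128, 8:29, 9:122, 10:160, 11:184, 12:54, 13:3, 14:33.
Giant-step multiplier: 11^(-15) ≡ 11^(196-15) = 11^181 ≡ 108 (mod 197).
Giant steps γ_i = 155·108^i mod 197: γ_0=155, γ_1=192, γ_2=51, γ_3=189, γ_4=121 (in table at j=2).
x = i·n + j = 4·15 + 2 = 62.
Check: 11^62 ≡ 155 (mod 197).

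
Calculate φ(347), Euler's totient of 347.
346

347 = 347
φ(n) = n × ∏(1 - 1/p) for each prime p dividing n
φ(347) = 347 × (1 - 1/347) = 346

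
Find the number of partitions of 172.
330495499613

p(n) counts ways to write n as a sum of positive integers (order ignored).
Euler's pentagonal recurrence: p(k) = p(k-1) + p(k-2) - p(k-5) - p(k-7) + p(k-12) + p(k-15) - ... (offsets j(3j∓1)/2, signs ++--, p(0)=1, p(<0)=0).
DP table for k = 0..171: p(0)=1, p(1)=1, p(2)=2, p(3)=3, p(4)=5, p(5)=7, p(6)=11, p(7)=15, p(8)=22, p(9)=30, p(10)=42, p(11)=56, p(12)=77, p(13)=101, p(14)=135, p(15)=176, p(16)=231, p(17)=297, p(18)=385, p(19)=490, p(20)=627, p(21)=792, p(22)=1002, p(23)=1255, p(24)=1575, p(25)=1958, p(26)=2436, p(27)=3010, p(28)=3718, p(29)=4565, p(30)=5604, p(31)=6842, p(32)=8349, p(33)=10143, p(34)=12310, p(35)=14883, p(36)=17977, p(37)=21637, p(38)=26015, p(39)=31185, p(40)=37338, p(41)=44583, p(42)=53174, p(43)=63261, p(44)=75175, p(45)=89134, p(46)=105558, p(47)=124754, p(48)=147273, p(49)=173525, p(50)=204226, p(51)=239943, p(52)=281589, p(53)=329931, p(54)=386155, p(55)=451276, p(56)=526823, p(57)=614154, p(58)=715220, p(59)=831820, p(60)=966467, p(61)=1121505, p(62)=1300156, p(63)=1505499, p(64)=1741630, p(65)=2012558, p(66)=2323520, p(67)=2679689, p(68)=3087735, p(69)=3554345, p(70)=4087968, p(71)=4697205, p(72)=5392783, p(73)=6185689, p(74)=7089500, p(75)=8118264, p(76)=9289091, p(77)=10619863, p(78)=12132164, p(79)=13848650, p(80)=15796476, p(81)=18004327, p(82)=20506255, p(83)=23338469, p(84)=26543660, p(85)=30167357, p(86)=34262962, p(87)=38887673, p(88)=44108109, p(89)=49995925, p(90)=56634173, p(91)=64112359, p(92)=72533807, p(93)=82010177, p(94)=92669720, p(95)=104651419, p(96)=118114304, p(97)=133230930, p(98)=150198136, p(99)=169229875, p(100)=190569292, p(101)=214481126, p(102)=241265379, p(103)=271248950, p(104)=304801365, p(105)=342325709, p(106)=384276336, p(107)=431149389, p(108)=483502844, p(109)=541946240, p(110)=607163746, p(111)=679903203, p(112)=761002156, p(113)=851376628, p(114)=952050665, p(115)=1064144451, p(116)=1188908248, p(117)=1327710076, p(118)=1482074143, p(119)=1653668665, p(120)=1844349560, p(121)=2056148051, p(122)=2291320912, p(123)=2552338241, p(124)=2841940500, p(125)=3163127352, p(126)=3519222692, p(127)=3913864295, p(128)=4351078600, p(129)=4835271870, p(130)=5371315400, p(131)=5964539504, p(132)=6620830889, p(133)=7346629512, p(134)=8149040695, p(135)=9035836076, p(136)=10015581680, p(137)=11097645016, p(138)=12292341831, p(139)=13610949895, p(140)=15065878135, p(141)=16670689208, p(142)=18440293320, p(143)=20390982757, p(144)=22540654445, p(145)=24908858009, p(146)=27517052599, p(147)=30388671978, p(148)=33549419497, p(149)=37027355200, p(150)=40853235313, p(151)=45060624582, p(152)=49686288421, p(153)=54770336324, p(154)=60356673280, p(155)=66493182097, p(156)=73232243759, p(157)=80630964769, p(158)=88751778802, p(159)=97662728555, p(160)=107438159466, p(161)=118159068427, p(162)=129913904637, p(163)=142798995930, p(164)=156919475295, p(165)=172389800255, p(166)=189334822579, p(167)=207890420102, p(168)=228204732751, p(169)=250438925115, p(170)=274768617130, p(171)=301384802048.
Final step: p(172) = p(171) + p(170) - p(167) - p(165) + p(160) + p(157) - p(150) - p(146) + p(137) + p(132) - p(121) - p(115) + p(102) + p(95) - p(80) - p(72) + p(55) + p(46) - p(27) - p(17)
= 301384802048 + 274768617130 - 207890420102 - 172389800255 + 107438159466 + 80630964769 - 40853235313 - 27517052599 + 11097645016 + 6620830889 - 2056148051 - 1064144451 + 241265379 + 104651419 - 15796476 - 5392783 + 451276 + 105558 - 3010 - 297
= 330495499613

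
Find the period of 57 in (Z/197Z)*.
196

197 is prime, so ord(57) divides φ(197) = 196.
Divisors of 196: 1, 2, 4, 7, 14, 28, 49, 98, 196.
Repeated squaring: 57^1 ≡ 57, 57^2 ≡ 97, 57^4 ≡ 150, 57^8 ≡ 42, 57^16 ≡ 188, 57^32 ≡ 81, 57^64 ≡ 60, 57^128 ≡ 54 (mod 197).
Test 57^d mod 197 for each divisor d in increasing order:
57^1 ≡ 57
57^2 ≡ 97
57^4 ≡ 150
57^7 = 57^4·57^2·57^1 ≡ 177
57^14 = 57^8·57^4·57^2 ≡ 6
57^28 = 57^16·57^8·57^4 ≡ 36
57^49 = 57^32·57^16·57^1 ≡ 14
57^98 = 57^64·57^32·57^2 ≡ 196
57^196 = 57^128·57^64·57^4 ≡ 1  ← first divisor giving 1
The order is 196.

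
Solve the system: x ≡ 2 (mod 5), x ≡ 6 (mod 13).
32

Using Chinese Remainder Theorem:
M = 5 × 13 = 65
M1 = 13, M2 = 5
y1 = 13^(-1) mod 5 = 2
y2 = 5^(-1) mod 13 = 8
x = (2×13×2 + 6×5×8) mod 65 = 32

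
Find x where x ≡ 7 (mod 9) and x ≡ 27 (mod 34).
61

Using Chinese Remainder Theorem:
M = 9 × 34 = 306
M1 = 34, M2 = 9
y1 = 34^(-1) mod 9 = 4
y2 = 9^(-1) mod 34 = 19
x = (7×34×4 + 27×9×19) mod 306 = 61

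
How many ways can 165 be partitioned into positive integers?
172389800255

p(n) counts ways to write n as a sum of positive integers (order ignored).
Euler's pentagonal recurrence: p(k) = p(k-1) + p(k-2) - p(k-5) - p(k-7) + p(k-12) + p(k-15) - ... (offsets j(3j∓1)/2, signs ++--, p(0)=1, p(<0)=0).
DP table for k = 0..164: p(0)=1, p(1)=1, p(2)=2, p(3)=3, p(4)=5, p(5)=7, p(6)=11, p(7)=15, p(8)=22, p(9)=30, p(10)=42, p(11)=56, p(12)=77, p(13)=101, p(14)=135, p(15)=176, p(16)=231, p(17)=297, p(18)=385, p(19)=490, p(20)=627, p(21)=792, p(22)=1002, p(23)=1255, p(24)=1575, p(25)=1958, p(26)=2436, p(27)=3010, p(28)=3718, p(29)=4565, p(30)=5604, p(31)=6842, p(32)=8349, p(33)=10143, p(34)=12310, p(35)=14883, p(36)=17977, p(37)=21637, p(38)=26015, p(39)=31185, p(40)=37338, p(41)=44583, p(42)=53174, p(43)=63261, p(44)=75175, p(45)=89134, p(46)=105558, p(47)=124754, p(48)=147273, p(49)=173525, p(50)=204226, p(51)=239943, p(52)=281589, p(53)=329931, p(54)=386155, p(55)=451276, p(56)=526823, p(57)=614154, p(58)=715220, p(59)=831820, p(60)=966467, p(61)=1121505, p(62)=1300156, p(63)=1505499, p(64)=1741630, p(65)=2012558, p(66)=2323520, p(67)=2679689, p(68)=3087735, p(69)=3554345, p(70)=4087968, p(71)=4697205, p(72)=5392783, p(73)=6185689, p(74)=7089500, p(75)=8118264, p(76)=9289091, p(77)=10619863, p(78)=12132164, p(79)=13848650, p(80)=15796476, p(81)=18004327, p(82)=20506255, p(83)=23338469, p(84)=26543660, p(85)=30167357, p(86)=34262962, p(87)=38887673, p(88)=44108109, p(89)=49995925, p(90)=56634173, p(91)=64112359, p(92)=72533807, p(93)=82010177, p(94)=92669720, p(95)=104651419, p(96)=118114304, p(97)=133230930, p(98)=150198136, p(99)=169229875, p(100)=190569292, p(101)=214481126, p(102)=241265379, p(103)=271248950, p(104)=304801365, p(105)=342325709, p(106)=384276336, p(107)=431149389, p(108)=483502844, p(109)=541946240, p(110)=607163746, p(111)=679903203, p(112)=761002156, p(113)=851376628, p(114)=952050665, p(115)=1064144451, p(116)=1188908248, p(117)=1327710076, p(118)=1482074143, p(119)=1653668665, p(120)=1844349560, p(121)=2056148051, p(122)=2291320912, p(123)=2552338241, p(124)=2841940500, p(125)=3163127352, p(126)=3519222692, p(127)=3913864295, p(128)=4351078600, p(129)=4835271870, p(130)=5371315400, p(131)=5964539504, p(132)=6620830889, p(133)=7346629512, p(134)=8149040695, p(135)=9035836076, p(136)=10015581680, p(137)=11097645016, p(138)=12292341831, p(139)=13610949895, p(140)=15065878135, p(141)=16670689208, p(142)=18440293320, p(143)=20390982757, p(144)=22540654445, p(145)=24908858009, p(146)=27517052599, p(147)=30388671978, p(148)=33549419497, p(149)=37027355200, p(150)=40853235313, p(151)=45060624582, p(152)=49686288421, p(153)=54770336324, p(154)=60356673280, p(155)=66493182097, p(156)=73232243759, p(157)=80630964769, p(158)=88751778802, p(159)=97662728555, p(160)=107438159466, p(161)=118159068427, p(162)=129913904637, p(163)=142798995930, p(164)=156919475295.
Final step: p(165) = p(164) + p(163) - p(160) - p(158) + p(153) + p(150) - p(143) - p(139) + p(130) + p(125) - p(114) - p(108) + p(95) + p(88) - p(73) - p(65) + p(48) + p(39) - p(20) - p(10)
= 156919475295 + 142798995930 - 107438159466 - 88751778802 + 54770336324 + 40853235313 - 20390982757 - 13610949895 + 5371315400 + 3163127352 - 952050665 - 483502844 + 104651419 + 44108109 - 6185689 - 2012558 + 147273 + 31185 - 627 - 42
= 172389800255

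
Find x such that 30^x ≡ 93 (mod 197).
182

Baby-step giant-step with step n = ⌈√197⌉ = 15.
Baby steps 30^j mod 197 (j:value) for j=0..14: 0:1, 1:30, 2:112, 3:11, 4:133, 5:50, 6:121, 7:84, 8:156, 9:149, 10:136, 11:140, 12:63, 13:117, 14:161.
Giant-step multiplier: 30^(-15) ≡ 30^(196-15) = 30^181 ≡ 141 (mod 197).
Giant steps γ_i = 93·141^i mod 197: γ_0=93, γ_1=111, γ_2=88, γ_3=194, γ_4=168, γ_5=48, γ_6=70, γ_7=20, γ_8=62, γ_9=74, γ_10=190, γ_11=195, γ_12=112 (in table at j=2).
x = i·n + j = 12·15 + 2 = 182.
Check: 30^182 ≡ 93 (mod 197).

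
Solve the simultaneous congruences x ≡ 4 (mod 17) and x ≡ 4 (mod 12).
4

Using Chinese Remainder Theorem:
M = 17 × 12 = 204
M1 = 12, M2 = 17
y1 = 12^(-1) mod 17 = 10
y2 = 17^(-1) mod 12 = 5
x = (4×12×10 + 4×17×5) mod 204 = 4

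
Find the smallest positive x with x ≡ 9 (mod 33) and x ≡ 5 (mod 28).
537

Using Chinese Remainder Theorem:
M = 33 × 28 = 924
M1 = 28, M2 = 33
y1 = 28^(-1) mod 33 = 13
y2 = 33^(-1) mod 28 = 17
x = (9×28×13 + 5×33×17) mod 924 = 537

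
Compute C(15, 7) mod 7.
2

Using Lucas' theorem:
Write n=15 and k=7 in base 7:
n in base 7: [2, 1]
k in base 7: [1, 0]
C(15,7) mod 7 = ∏ C(n_i, k_i) mod 7
Digit binomials (mod 7): C(2,1) = 2; C(1,0) = 1
Product: 2 × 1 = 2 ≡ 2 (mod 7)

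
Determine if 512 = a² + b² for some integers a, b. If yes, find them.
16² + 16² (a=16, b=16)

Factorization: 512 = 2^9
By Fermat: n is sum of two squares iff every prime p ≡ 3 (mod 4) appears to even power.
All primes ≡ 3 (mod 4) appear to even power.
Search a = 0, 1, 2, … for 512 - a² a perfect square: first hit at a = 16: 512 - 256 = 256 = 16².
512 = 16² + 16² = 256 + 256 ✓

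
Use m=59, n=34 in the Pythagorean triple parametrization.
(2325, 4012, 4637)

Euclid's formula: a = m² - n², b = 2mn, c = m² + n²
m = 59, n = 34
a = 59² - 34² = 3481 - 1156 = 2325
b = 2 × 59 × 34 = 4012
c = 59² + 34² = 3481 + 1156 = 4637
Verification: 2325² + 4012² = 5405625 + 16096144 = 21501769 = 4637² ✓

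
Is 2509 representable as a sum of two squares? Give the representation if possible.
3² + 50² (a=3, b=50)

Factorization: 2509 = 13 × 193
By Fermat: n is sum of two squares iff every prime p ≡ 3 (mod 4) appears to even power.
All primes ≡ 3 (mod 4) appear to even power.
Search a = 0, 1, 2, … for 2509 - a² a perfect square: first hit at a = 3: 2509 - 9 = 2500 = 50².
2509 = 3² + 50² = 9 + 2500 ✓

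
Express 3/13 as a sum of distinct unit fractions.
1/5 + 1/33 + 1/2145

Greedy algorithm:
3/13: ceiling(13/3) = 5, use 1/5
2/65: ceiling(65/2) = 33, use 1/33
1/2145: ceiling(2145/1) = 2145, use 1/2145
Result: 3/13 = 1/5 + 1/33 + 1/2145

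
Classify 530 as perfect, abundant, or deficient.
deficient

Proper divisors of 530: sum = 1 + 2 + 5 + 10 + 53 + 106 + 265 = 442
Since 442 < 530, 530 is deficient.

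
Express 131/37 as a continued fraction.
[3; 1, 1, 5, 1, 2]

Euclidean algorithm steps:
131 = 3 × 37 + 20
37 = 1 × 20 + 17
20 = 1 × 17 + 3
17 = 5 × 3 + 2
3 = 1 × 2 + 1
2 = 2 × 1 + 0
Continued fraction: [3; 1, 1, 5, 1, 2]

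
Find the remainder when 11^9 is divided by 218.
177

Repeated squaring. Binary of 9 = 1001.
11^1 ≡ 11 (mod 218); 11^2 ≡ 121 (mod 218); 11^4 ≡ 35 (mod 218); 11^8 ≡ 135 (mod 218)
11^9 = 11^1 × 11^8 ≡ 177 (mod 218)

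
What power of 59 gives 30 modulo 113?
96

Baby-step giant-step with step n = ⌈√113⌉ = 11.
Baby steps 59^j mod 113 (j:value) for j=0..10: 0:1, 1:59, 2:91, 3:58, 4:32, 5:80, 6:87, 7:48, 8:7, 9:74, 10:72.
Giant-step multiplier: 59^(-11) ≡ 59^(112-11) = 59^101 ≡ 27 (mod 113).
Giant steps γ_i = 30·27^i mod 113: γ_0=30, γ_1=19, γ_2=61, γ_3=65, γ_4=60, γ_5=38, γ_6=9, γ_7=17, γ_8=7 (in table at j=8).
x = i·n + j = 8·11 + 8 = 96.
Check: 59^96 ≡ 30 (mod 113).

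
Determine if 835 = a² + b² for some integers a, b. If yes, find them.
Not possible

Factorization: 835 = 5 × 167
By Fermat: n is sum of two squares iff every prime p ≡ 3 (mod 4) appears to even power.
Prime(s) ≡ 3 (mod 4) with odd exponent: [(167, 1)]
Therefore 835 cannot be expressed as a² + b².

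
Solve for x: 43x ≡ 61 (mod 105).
x ≡ 82 (mod 105)

gcd(43, 105) = 1, which divides 61, so solutions exist.
Find 43^(-1) mod 105 by the extended Euclidean algorithm:
105 = 2 × 43 + 19  ⟹  19 = (1)·105 + (-2)·43
43 = 2 × 19 + 5  ⟹  5 = (-2)·105 + (5)·43
19 = 3 × 5 + 4  ⟹  4 = (7)·105 + (-17)·43
5 = 1 × 4 + 1  ⟹  1 = (-9)·105 + (22)·43
So (22)·43 ≡ 1 (mod 105), i.e. 43^(-1) ≡ 22 (mod 105).
x ≡ 22 × 61 = 1342 ≡ 82 (mod 105).
Check: 43 × 82 = 3526 ≡ 61 (mod 105).
Unique solution: x ≡ 82 (mod 105)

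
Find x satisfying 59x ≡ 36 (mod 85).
x ≡ 64 (mod 85)

gcd(59, 85) = 1, which divides 36, so solutions exist.
Find 59^(-1) mod 85 by the extended Euclidean algorithm:
85 = 1 × 59 + 26  ⟹  26 = (1)·85 + (-1)·59
59 = 2 × 26 + 7  ⟹  7 = (-2)·85 + (3)·59
26 = 3 × 7 + 5  ⟹  5 = (7)·85 + (-10)·59
7 = 1 × 5 + 2  ⟹  2 = (-9)·85 + (13)·59
5 = 2 × 2 + 1  ⟹  1 = (25)·85 + (-36)·59
So (-36)·59 ≡ 1 (mod 85), i.e. 59^(-1) ≡ -36 ≡ 49 (mod 85).
x ≡ 49 × 36 = 1764 ≡ 64 (mod 85).
Check: 59 × 64 = 3776 ≡ 36 (mod 85).
Unique solution: x ≡ 64 (mod 85)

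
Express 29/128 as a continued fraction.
[0; 4, 2, 2, 2, 2]

Euclidean algorithm steps:
29 = 0 × 128 + 29
128 = 4 × 29 + 12
29 = 2 × 12 + 5
12 = 2 × 5 + 2
5 = 2 × 2 + 1
2 = 2 × 1 + 0
Continued fraction: [0; 4, 2, 2, 2, 2]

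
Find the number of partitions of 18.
385

p(n) counts ways to write n as a sum of positive integers (order ignored).
Euler's pentagonal recurrence: p(k) = p(k-1) + p(k-2) - p(k-5) - p(k-7) + p(k-12) + p(k-15) - ... (offsets j(3j∓1)/2, signs ++--, p(0)=1, p(<0)=0).
DP table for k = 0..17: p(0)=1, p(1)=1, p(2)=2, p(3)=3, p(4)=5, p(5)=7, p(6)=11, p(7)=15, p(8)=22, p(9)=30, p(10)=42, p(11)=56, p(12)=77, p(13)=101, p(14)=135, p(15)=176, p(16)=231, p(17)=297.
Final step: p(18) = p(17) + p(16) - p(13) - p(11) + p(6) + p(3)
= 297 + 231 - 101 - 56 + 11 + 3
= 385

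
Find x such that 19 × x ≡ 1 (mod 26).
11

gcd(19, 26) = 1, so the inverse exists.
Extended Euclidean algorithm on (26, 19):
26 = 1 × 19 + 7  ⟹  7 = (1)·26 + (-1)·19
19 = 2 × 7 + 5  ⟹  5 = (-2)·26 + (3)·19
7 = 1 × 5 + 2  ⟹  2 = (3)·26 + (-4)·19
5 = 2 × 2 + 1  ⟹  1 = (-8)·26 + (11)·19
So (11)·19 ≡ 1 (mod 26), i.e. 19^(-1) ≡ 11 (mod 26).
Check: 19 × 11 = 209 ≡ 1 (mod 26)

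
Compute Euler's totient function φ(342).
108

342 = 2 × 3^2 × 19
φ(n) = n × ∏(1 - 1/p) for each prime p dividing n
φ(342) = 342 × (1 - 1/2) × (1 - 1/3) × (1 - 1/19) = 108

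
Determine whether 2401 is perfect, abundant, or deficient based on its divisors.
deficient

Proper divisors of 2401: sum = 1 + 7 + 49 + 343 = 400
Since 400 < 2401, 2401 is deficient.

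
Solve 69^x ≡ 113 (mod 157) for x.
124

Baby-step giant-step with step n = ⌈√157⌉ = 13.
Baby steps 69^j mod 157 (j:value) for j=0..12: 0:1, 1:69, 2:51, 3:65, 4:89, 5:18, 6:143, 7:133, 8:71, 9:32, 10:10, 11:62, 12:39.
Giant-step multiplier: 69^(-13) ≡ 69^(156-13) = 69^143 ≡ 50 (mod 157).
Giant steps γ_i = 113·50^i mod 157: γ_0=113, γ_1=155, γ_2=57, γ_3=24, γ_4=101, γ_5=26, γ_6=44, γ_7=2, γ_8=100, γ_9=133 (in table at j=7).
x = i·n + j = 9·13 + 7 = 124.
Check: 69^124 ≡ 113 (mod 157).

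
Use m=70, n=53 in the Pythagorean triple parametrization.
(2091, 7420, 7709)

Euclid's formula: a = m² - n², b = 2mn, c = m² + n²
m = 70, n = 53
a = 70² - 53² = 4900 - 2809 = 2091
b = 2 × 70 × 53 = 7420
c = 70² + 53² = 4900 + 2809 = 7709
Verification: 2091² + 7420² = 4372281 + 55056400 = 59428681 = 7709² ✓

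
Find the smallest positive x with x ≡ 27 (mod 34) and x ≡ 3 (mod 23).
95

Using Chinese Remainder Theorem:
M = 34 × 23 = 782
M1 = 23, M2 = 34
y1 = 23^(-1) mod 34 = 3
y2 = 34^(-1) mod 23 = 21
x = (27×23×3 + 3×34×21) mod 782 = 95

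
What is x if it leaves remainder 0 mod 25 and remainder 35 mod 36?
575

Using Chinese Remainder Theorem:
M = 25 × 36 = 900
M1 = 36, M2 = 25
y1 = 36^(-1) mod 25 = 16
y2 = 25^(-1) mod 36 = 13
x = (0×36×16 + 35×25×13) mod 900 = 575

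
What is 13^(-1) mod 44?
17

gcd(13, 44) = 1, so the inverse exists.
Extended Euclidean algorithm on (44, 13):
44 = 3 × 13 + 5  ⟹  5 = (1)·44 + (-3)·13
13 = 2 × 5 + 3  ⟹  3 = (-2)·44 + (7)·13
5 = 1 × 3 + 2  ⟹  2 = (3)·44 + (-10)·13
3 = 1 × 2 + 1  ⟹  1 = (-5)·44 + (17)·13
So (17)·13 ≡ 1 (mod 44), i.e. 13^(-1) ≡ 17 (mod 44).
Check: 13 × 17 = 221 ≡ 1 (mod 44)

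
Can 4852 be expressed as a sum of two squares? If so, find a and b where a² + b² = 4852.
44² + 54² (a=44, b=54)

Factorization: 4852 = 2^2 × 1213
By Fermat: n is sum of two squares iff every prime p ≡ 3 (mod 4) appears to even power.
All primes ≡ 3 (mod 4) appear to even power.
Search a = 0, 1, 2, … for 4852 - a² a perfect square: first hit at a = 44: 4852 - 1936 = 2916 = 54².
4852 = 44² + 54² = 1936 + 2916 ✓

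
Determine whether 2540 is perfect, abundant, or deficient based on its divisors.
abundant

Proper divisors of 2540: sum = 1 + 2 + 4 + 5 + 10 + 20 + 127 + 254 + 508 + 635 + 1270 = 2836
Since 2836 > 2540, 2540 is abundant.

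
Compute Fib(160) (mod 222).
21

Matrix identity: Q^n = [[F_(n+1), F_n], [F_n, F_(n-1)]] with Q = [[1,1],[1,0]].
n = 160 = 10100000₂. Square-and-multiply, entries mod 222:
Q^1 = [[1,1],[1,0]]
Q^2 = (Q^1)² = [[2,1],[1,1]]
Q^5 = (Q^2)²·Q = [[8,5],[5,3]]
Q^10 = (Q^5)² = [[89,55],[55,34]]
Q^20 = (Q^10)² = [[68,105],[105,185]]
Q^40 = (Q^20)² = [[109,147],[147,184]]
Q^80 = (Q^40)² = [[190,3],[3,187]]
Q^160 = (Q^80)² = [[145,21],[21,124]]
F_160 mod 222 = Q^160[0][1] = 21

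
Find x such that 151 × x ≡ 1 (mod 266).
37

gcd(151, 266) = 1, so the inverse exists.
Extended Euclidean algorithm on (266, 151):
266 = 1 × 151 + 115  ⟹  115 = (1)·266 + (-1)·151
151 = 1 × 115 + 36  ⟹  36 = (-1)·266 + (2)·151
115 = 3 × 36 + 7  ⟹  7 = (4)·266 + (-7)·151
36 = 5 × 7 + 1  ⟹  1 = (-21)·266 + (37)·151
So (37)·151 ≡ 1 (mod 266), i.e. 151^(-1) ≡ 37 (mod 266).
Check: 151 × 37 = 5587 ≡ 1 (mod 266)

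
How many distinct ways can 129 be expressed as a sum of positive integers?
4835271870

p(n) counts ways to write n as a sum of positive integers (order ignored).
Euler's pentagonal recurrence: p(k) = p(k-1) + p(k-2) - p(k-5) - p(k-7) + p(k-12) + p(k-15) - ... (offsets j(3j∓1)/2, signs ++--, p(0)=1, p(<0)=0).
DP table for k = 0..128: p(0)=1, p(1)=1, p(2)=2, p(3)=3, p(4)=5, p(5)=7, p(6)=11, p(7)=15, p(8)=22, p(9)=30, p(10)=42, p(11)=56, p(12)=77, p(13)=101, p(14)=135, p(15)=176, p(16)=231, p(17)=297, p(18)=385, p(19)=490, p(20)=627, p(21)=792, p(22)=1002, p(23)=1255, p(24)=1575, p(25)=1958, p(26)=2436, p(27)=3010, p(28)=3718, p(29)=4565, p(30)=5604, p(31)=6842, p(32)=8349, p(33)=10143, p(34)=12310, p(35)=14883, p(36)=17977, p(37)=21637, p(38)=26015, p(39)=31185, p(40)=37338, p(41)=44583, p(42)=53174, p(43)=63261, p(44)=75175, p(45)=89134, p(46)=105558, p(47)=124754, p(48)=147273, p(49)=173525, p(50)=204226, p(51)=239943, p(52)=281589, p(53)=329931, p(54)=386155, p(55)=451276, p(56)=526823, p(57)=614154, p(58)=715220, p(59)=831820, p(60)=966467, p(61)=1121505, p(62)=1300156, p(63)=1505499, p(64)=1741630, p(65)=2012558, p(66)=2323520, p(67)=2679689, p(68)=3087735, p(69)=3554345, p(70)=4087968, p(71)=4697205, p(72)=5392783, p(73)=6185689, p(74)=7089500, p(75)=8118264, p(76)=9289091, p(77)=10619863, p(78)=12132164, p(79)=13848650, p(80)=15796476, p(81)=18004327, p(82)=20506255, p(83)=23338469, p(84)=26543660, p(85)=30167357, p(86)=34262962, p(87)=38887673, p(88)=44108109, p(89)=49995925, p(90)=56634173, p(91)=64112359, p(92)=72533807, p(93)=82010177, p(94)=92669720, p(95)=104651419, p(96)=118114304, p(97)=133230930, p(98)=150198136, p(99)=169229875, p(100)=190569292, p(101)=214481126, p(102)=241265379, p(103)=271248950, p(104)=304801365, p(105)=342325709, p(106)=384276336, p(107)=431149389, p(108)=483502844, p(109)=541946240, p(110)=607163746, p(111)=679903203, p(112)=761002156, p(113)=851376628, p(114)=952050665, p(115)=1064144451, p(116)=1188908248, p(117)=1327710076, p(118)=1482074143, p(119)=1653668665, p(120)=1844349560, p(121)=2056148051, p(122)=2291320912, p(123)=2552338241, p(124)=2841940500, p(125)=3163127352, p(126)=3519222692, p(127)=3913864295, p(128)=4351078600.
Final step: p(129) = p(128) + p(127) - p(124) - p(122) + p(117) + p(114) - p(107) - p(103) + p(94) + p(89) - p(78) - p(72) + p(59) + p(52) - p(37) - p(29) + p(12) + p(3)
= 4351078600 + 3913864295 - 2841940500 - 2291320912 + 1327710076 + 952050665 - 431149389 - 271248950 + 92669720 + 49995925 - 12132164 - 5392783 + 831820 + 281589 - 21637 - 4565 + 77 + 3
= 4835271870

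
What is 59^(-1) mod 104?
67

gcd(59, 104) = 1, so the inverse exists.
Extended Euclidean algorithm on (104, 59):
104 = 1 × 59 + 45  ⟹  45 = (1)·104 + (-1)·59
59 = 1 × 45 + 14  ⟹  14 = (-1)·104 + (2)·59
45 = 3 × 14 + 3  ⟹  3 = (4)·104 + (-7)·59
14 = 4 × 3 + 2  ⟹  2 = (-17)·104 + (30)·59
3 = 1 × 2 + 1  ⟹  1 = (21)·104 + (-37)·59
So (-37)·59 ≡ 1 (mod 104), i.e. 59^(-1) ≡ -37 ≡ 67 (mod 104).
Check: 59 × 67 = 3953 ≡ 1 (mod 104)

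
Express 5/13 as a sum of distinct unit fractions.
1/3 + 1/20 + 1/780

Greedy algorithm:
5/13: ceiling(13/5) = 3, use 1/3
2/39: ceiling(39/2) = 20, use 1/20
1/780: ceiling(780/1) = 780, use 1/780
Result: 5/13 = 1/3 + 1/20 + 1/780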